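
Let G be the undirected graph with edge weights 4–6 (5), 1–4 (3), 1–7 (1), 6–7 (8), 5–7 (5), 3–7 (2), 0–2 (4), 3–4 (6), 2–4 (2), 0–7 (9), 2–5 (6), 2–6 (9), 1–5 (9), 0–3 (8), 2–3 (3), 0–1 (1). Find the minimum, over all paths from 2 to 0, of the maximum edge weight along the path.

3

Comparing a few candidate routes:
2 - 4 - 1 - 0: max(2, 3, 1) = 3
2 - 0: max(4) = 4
2 - 5 - 7 - 1 - 0: max(6, 5, 1, 1) = 6
2 - 3 - 7 - 1 - 0: max(3, 2, 1, 1) = 3
Best route has worst link 3.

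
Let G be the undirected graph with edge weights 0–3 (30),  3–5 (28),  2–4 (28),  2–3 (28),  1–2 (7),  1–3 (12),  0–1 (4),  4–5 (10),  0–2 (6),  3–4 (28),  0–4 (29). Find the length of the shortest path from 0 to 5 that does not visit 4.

44

Paths from 0 to 5 avoiding 4:
0 → 2 → 3 → 5: 6 + 28 + 28 = 62
0 → 1 → 3 → 5: 4 + 12 + 28 = 44
0 → 1 → 2 → 3 → 5: 4 + 7 + 28 + 28 = 67
0 → 3 → 5: 30 + 28 = 58
0 → 2 → 1 → 3 → 5: 6 + 7 + 12 + 28 = 53
Shortest: 44.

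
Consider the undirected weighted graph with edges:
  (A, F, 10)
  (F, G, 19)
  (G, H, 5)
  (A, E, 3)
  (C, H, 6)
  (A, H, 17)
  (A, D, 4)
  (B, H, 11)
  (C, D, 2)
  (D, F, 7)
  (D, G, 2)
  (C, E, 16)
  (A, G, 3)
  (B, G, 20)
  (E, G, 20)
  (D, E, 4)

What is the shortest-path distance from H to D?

7

Comparing a few candidate routes:
H -> C -> D: 6 + 2 = 8
H -> G -> A -> D: 5 + 3 + 4 = 12
H -> A -> D: 17 + 4 = 21
H -> G -> D: 5 + 2 = 7
H -> A -> G -> D: 17 + 3 + 2 = 22
H -> G -> A -> E -> D: 5 + 3 + 3 + 4 = 15
The minimum is 7.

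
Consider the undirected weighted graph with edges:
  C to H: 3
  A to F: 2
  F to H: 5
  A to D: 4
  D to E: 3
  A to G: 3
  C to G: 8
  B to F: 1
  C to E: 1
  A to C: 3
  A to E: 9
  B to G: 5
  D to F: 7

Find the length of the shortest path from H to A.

Some routes from H to A:
H - C - A: 3 + 3 = 6
H - F - A: 5 + 2 = 7
H - C - E - D - A: 3 + 1 + 3 + 4 = 11
Shortest: 6.

6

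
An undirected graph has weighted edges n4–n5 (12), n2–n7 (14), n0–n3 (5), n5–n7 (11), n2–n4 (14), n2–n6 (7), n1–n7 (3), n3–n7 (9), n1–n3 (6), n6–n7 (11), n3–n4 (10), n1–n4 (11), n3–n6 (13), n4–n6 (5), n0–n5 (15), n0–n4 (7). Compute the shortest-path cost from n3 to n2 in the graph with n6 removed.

23

A few of the n3→n2 routes:
n3-n1-n4-n2: 6 + 11 + 14 = 31
n3-n4-n2: 10 + 14 = 24
n3-n1-n7-n2: 6 + 3 + 14 = 23
n3-n7-n2: 9 + 14 = 23
n3-n0-n4-n2: 5 + 7 + 14 = 26
Best route has total 23.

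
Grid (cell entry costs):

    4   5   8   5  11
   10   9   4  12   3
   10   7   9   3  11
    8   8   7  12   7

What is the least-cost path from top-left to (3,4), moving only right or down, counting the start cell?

51

One optimal route is [0,0]→[0,1]→[0,2]→[1,2]→[2,2]→[2,3]→[2,4]→[3,4].
Its cost is 4 + 5 + 8 + 4 + 9 + 3 + 11 + 7 = 51.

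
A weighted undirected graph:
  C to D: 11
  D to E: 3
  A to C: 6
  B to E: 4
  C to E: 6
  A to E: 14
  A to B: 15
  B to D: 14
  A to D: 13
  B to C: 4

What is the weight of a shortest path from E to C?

A few of the E→C routes:
E→C: 6
E→B→C: 4 + 4 = 8
E→D→C: 3 + 11 = 14
E→A→C: 14 + 6 = 20
E→D→B→C: 3 + 14 + 4 = 21
The minimum is 6.

6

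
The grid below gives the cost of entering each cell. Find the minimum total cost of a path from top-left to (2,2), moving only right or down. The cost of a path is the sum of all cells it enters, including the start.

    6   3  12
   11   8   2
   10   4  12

Cheapest: [0,0] -> [0,1] -> [1,1] -> [1,2] -> [2,2]
  6 + 3 + 8 + 2 + 12 = 31
For comparison, the top-then-right route costs 35.

31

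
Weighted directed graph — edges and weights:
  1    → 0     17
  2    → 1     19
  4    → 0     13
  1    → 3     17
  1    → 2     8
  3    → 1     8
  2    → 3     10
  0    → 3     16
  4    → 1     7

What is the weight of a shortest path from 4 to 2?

15

Routes from 4 to 2:
4 - 1 - 2: 7 + 8 = 15
4 - 0 - 3 - 1 - 2: 13 + 16 + 8 + 8 = 45
Shortest: 15.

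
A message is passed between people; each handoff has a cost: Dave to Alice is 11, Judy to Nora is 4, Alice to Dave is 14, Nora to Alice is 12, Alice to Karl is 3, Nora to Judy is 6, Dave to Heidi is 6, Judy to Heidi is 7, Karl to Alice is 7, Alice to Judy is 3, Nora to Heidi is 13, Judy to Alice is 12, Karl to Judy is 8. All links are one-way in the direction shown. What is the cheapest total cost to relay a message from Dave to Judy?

14

Candidate routes:
Dave - Alice - Judy: 11 + 3 = 14
Dave - Alice - Karl - Judy: 11 + 3 + 8 = 22
Best route has total 14.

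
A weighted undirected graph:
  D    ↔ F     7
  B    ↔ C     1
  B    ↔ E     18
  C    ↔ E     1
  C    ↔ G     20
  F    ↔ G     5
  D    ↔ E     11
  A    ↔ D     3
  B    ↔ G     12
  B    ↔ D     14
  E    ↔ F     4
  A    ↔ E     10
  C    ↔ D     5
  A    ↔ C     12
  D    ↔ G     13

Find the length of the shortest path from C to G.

Comparing a few candidate routes:
C-D-F-G: 5 + 7 + 5 = 17
C-D-G: 5 + 13 = 18
C-B-G: 1 + 12 = 13
C-E-F-G: 1 + 4 + 5 = 10
The minimum is 10.

10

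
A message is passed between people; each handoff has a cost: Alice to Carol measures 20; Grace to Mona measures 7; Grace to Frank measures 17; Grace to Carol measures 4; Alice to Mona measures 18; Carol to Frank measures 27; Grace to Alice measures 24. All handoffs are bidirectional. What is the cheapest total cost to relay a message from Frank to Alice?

Paths from Frank to Alice:
Frank → Carol → Grace → Alice: 27 + 4 + 24 = 55
Frank → Grace → Mona → Alice: 17 + 7 + 18 = 42
Frank → Grace → Carol → Alice: 17 + 4 + 20 = 41
Frank → Carol → Grace → Mona → Alice: 27 + 4 + 7 + 18 = 56
Frank → Carol → Alice: 27 + 20 = 47
Frank → Grace → Alice: 17 + 24 = 41
The minimum is 41.

41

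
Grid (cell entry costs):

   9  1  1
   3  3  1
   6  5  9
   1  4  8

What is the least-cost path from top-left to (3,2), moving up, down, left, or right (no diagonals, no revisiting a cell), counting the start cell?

Cheapest: r0c0 r0c1 r0c2 r1c2 r2c2 r3c2
  9 + 1 + 1 + 1 + 9 + 8 = 29

29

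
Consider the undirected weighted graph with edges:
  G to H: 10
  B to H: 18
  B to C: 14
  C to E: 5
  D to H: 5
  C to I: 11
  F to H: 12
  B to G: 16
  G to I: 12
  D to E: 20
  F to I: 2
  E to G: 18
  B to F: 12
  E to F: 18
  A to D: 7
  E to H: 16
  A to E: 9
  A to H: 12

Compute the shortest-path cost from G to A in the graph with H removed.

Comparing a few candidate routes:
G→I→F→E→A: 12 + 2 + 18 + 9 = 41
G→I→C→E→A: 12 + 11 + 5 + 9 = 37
G→E→A: 18 + 9 = 27
Best route has total 27.

27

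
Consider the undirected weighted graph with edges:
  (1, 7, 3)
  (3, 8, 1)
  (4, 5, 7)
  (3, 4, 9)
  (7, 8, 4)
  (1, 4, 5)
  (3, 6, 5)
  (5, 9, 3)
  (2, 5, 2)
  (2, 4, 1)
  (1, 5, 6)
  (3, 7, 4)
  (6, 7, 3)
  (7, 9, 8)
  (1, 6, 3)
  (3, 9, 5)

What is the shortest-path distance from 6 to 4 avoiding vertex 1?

14

Some routes from 6 to 4 avoiding 1:
6 - 3 - 9 - 5 - 2 - 4: 5 + 5 + 3 + 2 + 1 = 16
6 - 3 - 4: 5 + 9 = 14
6 - 7 - 3 - 4: 3 + 4 + 9 = 16
The minimum is 14.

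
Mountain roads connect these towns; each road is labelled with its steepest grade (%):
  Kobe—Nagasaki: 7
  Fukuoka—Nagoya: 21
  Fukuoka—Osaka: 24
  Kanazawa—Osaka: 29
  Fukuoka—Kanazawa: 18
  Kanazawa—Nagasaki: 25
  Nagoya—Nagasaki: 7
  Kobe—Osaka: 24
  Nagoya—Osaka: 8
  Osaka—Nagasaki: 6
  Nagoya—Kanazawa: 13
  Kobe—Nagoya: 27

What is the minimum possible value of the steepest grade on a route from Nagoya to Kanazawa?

Checking several routes:
Nagoya - Fukuoka - Kanazawa: max(21, 18) = 21
Nagoya - Osaka - Nagasaki - Kanazawa: max(8, 6, 25) = 25
Nagoya - Nagasaki - Osaka - Fukuoka - Kanazawa: max(7, 6, 24, 18) = 24
Nagoya - Nagasaki - Kobe - Osaka - Fukuoka - Kanazawa: max(7, 7, 24, 24, 18) = 24
Nagoya - Kanazawa: max(13) = 13
Nagoya - Osaka - Fukuoka - Kanazawa: max(8, 24, 18) = 24
Smallest bottleneck: 13%.

13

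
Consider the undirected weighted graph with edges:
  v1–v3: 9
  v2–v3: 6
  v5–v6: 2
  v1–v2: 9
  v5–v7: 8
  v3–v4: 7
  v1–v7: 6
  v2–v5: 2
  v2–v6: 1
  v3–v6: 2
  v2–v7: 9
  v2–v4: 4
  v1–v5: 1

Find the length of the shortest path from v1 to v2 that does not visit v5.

9

Checking several routes:
v1-v7-v2: 6 + 9 = 15
v1-v3-v6-v2: 9 + 2 + 1 = 12
v1-v3-v2: 9 + 6 = 15
v1-v2: 9
The minimum is 9.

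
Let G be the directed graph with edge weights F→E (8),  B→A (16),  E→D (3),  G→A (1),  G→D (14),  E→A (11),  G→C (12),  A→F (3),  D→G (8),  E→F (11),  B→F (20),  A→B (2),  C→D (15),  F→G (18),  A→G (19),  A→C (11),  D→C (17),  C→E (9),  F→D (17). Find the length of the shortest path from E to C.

20

A few of the E→C routes:
E→D→G→A→C: 3 + 8 + 1 + 11 = 23
E→A→C: 11 + 11 = 22
E→D→G→C: 3 + 8 + 12 = 23
E→D→C: 3 + 17 = 20
E→F→G→A→C: 11 + 18 + 1 + 11 = 41
Shortest: 20.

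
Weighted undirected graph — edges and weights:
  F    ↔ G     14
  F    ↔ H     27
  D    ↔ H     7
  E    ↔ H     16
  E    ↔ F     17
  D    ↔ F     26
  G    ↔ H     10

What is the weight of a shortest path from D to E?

Candidate routes:
D - F - H - E: 26 + 27 + 16 = 69
D - F - E: 26 + 17 = 43
D - H - F - E: 7 + 27 + 17 = 51
D - H - G - F - E: 7 + 10 + 14 + 17 = 48
D - H - E: 7 + 16 = 23
D - F - G - H - E: 26 + 14 + 10 + 16 = 66
Shortest: 23.

23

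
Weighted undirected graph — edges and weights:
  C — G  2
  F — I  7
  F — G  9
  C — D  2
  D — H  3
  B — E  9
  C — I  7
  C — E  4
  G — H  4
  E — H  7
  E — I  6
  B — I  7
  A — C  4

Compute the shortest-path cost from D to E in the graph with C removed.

10

Candidate routes:
D → H → E: 3 + 7 = 10
D → H → G → F → I → E: 3 + 4 + 9 + 7 + 6 = 29
D → H → G → F → I → B → E: 3 + 4 + 9 + 7 + 7 + 9 = 39
Best route has total 10.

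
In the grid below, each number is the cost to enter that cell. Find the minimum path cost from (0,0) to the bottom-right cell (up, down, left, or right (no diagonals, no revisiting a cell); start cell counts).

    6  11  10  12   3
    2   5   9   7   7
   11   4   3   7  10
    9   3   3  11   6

One optimal route is [0,0] -> [1,0] -> [1,1] -> [2,1] -> [2,2] -> [3,2] -> [3,3] -> [3,4].
Its cost is 6 + 2 + 5 + 4 + 3 + 3 + 11 + 6 = 40.

40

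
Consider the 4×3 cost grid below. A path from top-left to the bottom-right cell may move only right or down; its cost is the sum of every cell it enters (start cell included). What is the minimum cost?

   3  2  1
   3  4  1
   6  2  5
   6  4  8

Path r0c0→r0c1→r0c2→r1c2→r2c2→r3c2: 3 + 2 + 1 + 1 + 5 + 8 = 20.

20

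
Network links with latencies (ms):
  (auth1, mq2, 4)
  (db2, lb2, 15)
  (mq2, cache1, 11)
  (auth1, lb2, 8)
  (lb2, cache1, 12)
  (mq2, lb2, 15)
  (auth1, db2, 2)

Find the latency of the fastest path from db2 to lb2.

10

Comparing a few candidate routes:
db2 -> lb2: 15
db2 -> auth1 -> lb2: 2 + 8 = 10
db2 -> auth1 -> mq2 -> lb2: 2 + 4 + 15 = 21
Best route has total 10 ms.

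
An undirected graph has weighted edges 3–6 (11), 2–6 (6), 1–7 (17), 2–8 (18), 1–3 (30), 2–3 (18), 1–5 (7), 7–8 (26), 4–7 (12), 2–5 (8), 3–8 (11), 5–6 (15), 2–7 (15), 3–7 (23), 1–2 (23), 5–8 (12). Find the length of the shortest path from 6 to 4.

33

Some routes from 6 to 4:
6 - 5 - 2 - 7 - 4: 15 + 8 + 15 + 12 = 50
6 - 2 - 7 - 4: 6 + 15 + 12 = 33
6 - 3 - 7 - 4: 11 + 23 + 12 = 46
6 - 5 - 1 - 7 - 4: 15 + 7 + 17 + 12 = 51
6 - 2 - 5 - 1 - 7 - 4: 6 + 8 + 7 + 17 + 12 = 50
Best route has total 33.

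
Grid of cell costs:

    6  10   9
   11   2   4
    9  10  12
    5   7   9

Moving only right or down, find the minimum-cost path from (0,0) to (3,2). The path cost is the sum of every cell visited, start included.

43

Best path: (0,0) (0,1) (1,1) (1,2) (2,2) (3,2)
Cost: 6 + 10 + 2 + 4 + 12 + 9 = 43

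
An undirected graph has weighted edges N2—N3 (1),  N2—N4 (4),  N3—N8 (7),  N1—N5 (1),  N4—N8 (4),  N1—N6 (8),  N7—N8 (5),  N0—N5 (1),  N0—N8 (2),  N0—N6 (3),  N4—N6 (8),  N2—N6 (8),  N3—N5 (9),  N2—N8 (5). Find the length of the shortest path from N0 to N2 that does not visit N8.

11

Candidate routes:
N0-N6-N1-N5-N3-N2: 3 + 8 + 1 + 9 + 1 = 22
N0-N5-N1-N6-N4-N2: 1 + 1 + 8 + 8 + 4 = 22
N0-N5-N1-N6-N2: 1 + 1 + 8 + 8 = 18
N0-N5-N3-N2: 1 + 9 + 1 = 11
N0-N6-N2: 3 + 8 = 11
N0-N6-N4-N2: 3 + 8 + 4 = 15
Shortest: 11.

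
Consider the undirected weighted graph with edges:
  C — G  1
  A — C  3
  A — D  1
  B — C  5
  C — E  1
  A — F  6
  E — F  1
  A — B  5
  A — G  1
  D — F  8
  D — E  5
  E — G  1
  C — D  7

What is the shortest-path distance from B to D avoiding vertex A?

Paths from B to D avoiding A:
B→C→D: 5 + 7 = 12
B→C→E→D: 5 + 1 + 5 = 11
B→C→G→E→F→D: 5 + 1 + 1 + 1 + 8 = 16
B→C→E→F→D: 5 + 1 + 1 + 8 = 15
B→C→G→E→D: 5 + 1 + 1 + 5 = 12
Shortest: 11.

11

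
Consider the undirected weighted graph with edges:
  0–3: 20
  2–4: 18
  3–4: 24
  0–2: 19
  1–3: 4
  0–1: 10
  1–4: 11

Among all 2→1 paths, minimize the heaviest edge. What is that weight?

Some routes from 2 to 1:
2-0-3-1: max(19, 20, 4) = 20
2-0-1: max(19, 10) = 19
2-4-1: max(18, 11) = 18
Smallest bottleneck: 18.

18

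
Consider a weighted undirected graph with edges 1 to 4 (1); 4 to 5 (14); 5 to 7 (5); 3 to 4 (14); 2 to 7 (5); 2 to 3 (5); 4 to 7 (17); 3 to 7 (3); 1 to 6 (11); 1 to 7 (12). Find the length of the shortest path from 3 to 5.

8

Checking several routes:
3→2→7→5: 5 + 5 + 5 = 15
3→7→4→5: 3 + 17 + 14 = 34
3→4→5: 14 + 14 = 28
3→4→1→7→5: 14 + 1 + 12 + 5 = 32
3→7→5: 3 + 5 = 8
3→7→1→4→5: 3 + 12 + 1 + 14 = 30
Shortest: 8.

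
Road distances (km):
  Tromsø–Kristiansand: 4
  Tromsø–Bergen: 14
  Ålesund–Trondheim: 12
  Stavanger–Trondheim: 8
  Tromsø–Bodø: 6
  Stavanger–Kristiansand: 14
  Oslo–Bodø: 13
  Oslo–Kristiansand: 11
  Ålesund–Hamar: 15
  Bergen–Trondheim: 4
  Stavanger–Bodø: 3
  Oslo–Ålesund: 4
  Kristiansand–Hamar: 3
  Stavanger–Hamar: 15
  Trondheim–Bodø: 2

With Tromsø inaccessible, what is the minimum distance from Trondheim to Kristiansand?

Checking several routes:
Trondheim-Bodø-Stavanger-Kristiansand: 2 + 3 + 14 = 19
Trondheim-Bodø-Stavanger-Hamar-Kristiansand: 2 + 3 + 15 + 3 = 23
Trondheim-Stavanger-Kristiansand: 8 + 14 = 22
Shortest: 19 km.

19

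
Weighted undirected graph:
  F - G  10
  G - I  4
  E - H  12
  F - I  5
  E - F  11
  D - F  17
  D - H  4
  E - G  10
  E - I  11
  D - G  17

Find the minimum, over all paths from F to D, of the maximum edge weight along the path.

12

Checking several routes:
F-I-E-H-D: max(5, 11, 12, 4) = 12
F-I-G-E-H-D: max(5, 4, 10, 12, 4) = 12
F-G-I-E-H-D: max(10, 4, 11, 12, 4) = 12
The minimum achievable maximum is 12.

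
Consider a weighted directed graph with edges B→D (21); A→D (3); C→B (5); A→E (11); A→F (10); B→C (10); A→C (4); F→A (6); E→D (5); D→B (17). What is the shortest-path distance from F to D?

9

Candidate routes:
F -> A -> E -> D: 6 + 11 + 5 = 22
F -> A -> C -> B -> D: 6 + 4 + 5 + 21 = 36
F -> A -> D: 6 + 3 = 9
Best route has total 9.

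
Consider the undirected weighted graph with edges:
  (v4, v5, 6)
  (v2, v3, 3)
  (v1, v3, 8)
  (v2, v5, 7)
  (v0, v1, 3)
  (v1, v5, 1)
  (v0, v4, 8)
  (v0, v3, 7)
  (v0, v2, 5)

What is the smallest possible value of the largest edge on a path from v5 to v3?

Some routes from v5 to v3:
v5 - v2 - v3: max(7, 3) = 7
v5 - v2 - v0 - v3: max(7, 5, 7) = 7
v5 - v1 - v0 - v2 - v3: max(1, 3, 5, 3) = 5
Best route has worst link 5.

5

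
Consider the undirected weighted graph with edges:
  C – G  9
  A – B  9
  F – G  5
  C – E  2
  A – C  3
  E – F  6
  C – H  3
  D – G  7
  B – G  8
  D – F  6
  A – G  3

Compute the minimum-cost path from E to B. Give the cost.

Checking several routes:
E→F→G→B: 6 + 5 + 8 = 19
E→C→G→B: 2 + 9 + 8 = 19
E→C→A→G→B: 2 + 3 + 3 + 8 = 16
E→C→A→B: 2 + 3 + 9 = 14
E→C→G→A→B: 2 + 9 + 3 + 9 = 23
E→F→G→A→B: 6 + 5 + 3 + 9 = 23
Best route has total 14.

14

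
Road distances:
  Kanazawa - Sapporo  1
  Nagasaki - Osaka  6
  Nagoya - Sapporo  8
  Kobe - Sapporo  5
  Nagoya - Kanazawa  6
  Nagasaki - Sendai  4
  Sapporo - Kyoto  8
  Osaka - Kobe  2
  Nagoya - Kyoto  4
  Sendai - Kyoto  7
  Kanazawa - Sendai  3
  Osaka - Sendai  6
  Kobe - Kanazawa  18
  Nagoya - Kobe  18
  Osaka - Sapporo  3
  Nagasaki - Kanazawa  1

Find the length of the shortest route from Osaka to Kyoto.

11

Comparing a few candidate routes:
Osaka -> Sapporo -> Kanazawa -> Nagoya -> Kyoto: 3 + 1 + 6 + 4 = 14
Osaka -> Sapporo -> Kyoto: 3 + 8 = 11
Osaka -> Sendai -> Kyoto: 6 + 7 = 13
The minimum is 11.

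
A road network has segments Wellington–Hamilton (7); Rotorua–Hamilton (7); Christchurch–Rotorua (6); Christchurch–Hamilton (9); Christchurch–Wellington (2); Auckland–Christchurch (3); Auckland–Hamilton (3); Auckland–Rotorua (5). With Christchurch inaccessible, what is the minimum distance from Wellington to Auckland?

Paths from Wellington to Auckland avoiding Christchurch:
Wellington -> Hamilton -> Rotorua -> Auckland: 7 + 7 + 5 = 19
Wellington -> Hamilton -> Auckland: 7 + 3 = 10
Best route has total 10 mi.

10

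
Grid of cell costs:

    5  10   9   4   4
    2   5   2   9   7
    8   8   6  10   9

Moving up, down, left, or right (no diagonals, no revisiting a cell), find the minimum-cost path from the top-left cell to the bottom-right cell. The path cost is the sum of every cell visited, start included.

39

Path (0,0)→(1,0)→(1,1)→(1,2)→(1,3)→(1,4)→(2,4): 5 + 2 + 5 + 2 + 9 + 7 + 9 = 39.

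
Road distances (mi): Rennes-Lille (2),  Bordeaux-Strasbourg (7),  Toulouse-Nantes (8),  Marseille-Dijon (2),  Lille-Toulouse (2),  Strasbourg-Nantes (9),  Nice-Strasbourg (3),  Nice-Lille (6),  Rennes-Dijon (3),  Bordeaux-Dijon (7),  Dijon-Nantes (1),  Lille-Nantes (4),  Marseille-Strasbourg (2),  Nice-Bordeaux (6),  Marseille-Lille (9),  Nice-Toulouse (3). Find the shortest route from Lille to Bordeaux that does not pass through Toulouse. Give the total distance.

12

Checking several routes:
Lille→Rennes→Dijon→Bordeaux: 2 + 3 + 7 = 12
Lille→Nantes→Dijon→Bordeaux: 4 + 1 + 7 = 12
Lille→Rennes→Dijon→Marseille→Strasbourg→Bordeaux: 2 + 3 + 2 + 2 + 7 = 16
Lille→Nice→Bordeaux: 6 + 6 = 12
Best route has total 12 mi.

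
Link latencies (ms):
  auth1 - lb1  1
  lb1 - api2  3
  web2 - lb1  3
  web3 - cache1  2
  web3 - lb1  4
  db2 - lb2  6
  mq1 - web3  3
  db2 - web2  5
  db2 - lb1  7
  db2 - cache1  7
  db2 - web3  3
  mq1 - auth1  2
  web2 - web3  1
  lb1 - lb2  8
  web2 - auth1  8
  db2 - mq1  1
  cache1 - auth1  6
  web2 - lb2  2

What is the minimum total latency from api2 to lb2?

A few of the api2→lb2 routes:
api2 → lb1 → lb2: 3 + 8 = 11
api2 → lb1 → auth1 → mq1 → web3 → web2 → lb2: 3 + 1 + 2 + 3 + 1 + 2 = 12
api2 → lb1 → web2 → lb2: 3 + 3 + 2 = 8
api2 → lb1 → web3 → web2 → lb2: 3 + 4 + 1 + 2 = 10
The minimum is 8 ms.

8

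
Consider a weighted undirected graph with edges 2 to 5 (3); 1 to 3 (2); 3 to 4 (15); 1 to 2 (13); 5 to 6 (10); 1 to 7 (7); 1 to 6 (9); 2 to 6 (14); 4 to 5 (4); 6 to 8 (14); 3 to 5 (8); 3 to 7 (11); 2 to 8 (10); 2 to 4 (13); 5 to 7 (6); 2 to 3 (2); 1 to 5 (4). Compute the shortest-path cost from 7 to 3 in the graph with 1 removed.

11

A few of the 7→3 routes:
7→5→4→3: 6 + 4 + 15 = 25
7→5→2→3: 6 + 3 + 2 = 11
7→5→3: 6 + 8 = 14
7→3: 11
7→5→4→2→3: 6 + 4 + 13 + 2 = 25
The minimum is 11.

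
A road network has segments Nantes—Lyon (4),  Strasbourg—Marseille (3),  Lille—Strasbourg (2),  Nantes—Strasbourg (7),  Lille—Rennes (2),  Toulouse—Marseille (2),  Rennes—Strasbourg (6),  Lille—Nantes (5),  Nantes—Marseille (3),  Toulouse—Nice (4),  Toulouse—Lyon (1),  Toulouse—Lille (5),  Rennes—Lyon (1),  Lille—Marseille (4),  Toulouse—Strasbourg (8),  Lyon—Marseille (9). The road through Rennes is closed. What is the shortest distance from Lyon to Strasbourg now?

6

A few of the Lyon→Strasbourg routes:
Lyon→Toulouse→Lille→Strasbourg: 1 + 5 + 2 = 8
Lyon→Toulouse→Marseille→Strasbourg: 1 + 2 + 3 = 6
Lyon→Toulouse→Marseille→Lille→Strasbourg: 1 + 2 + 4 + 2 = 9
Best route has total 6.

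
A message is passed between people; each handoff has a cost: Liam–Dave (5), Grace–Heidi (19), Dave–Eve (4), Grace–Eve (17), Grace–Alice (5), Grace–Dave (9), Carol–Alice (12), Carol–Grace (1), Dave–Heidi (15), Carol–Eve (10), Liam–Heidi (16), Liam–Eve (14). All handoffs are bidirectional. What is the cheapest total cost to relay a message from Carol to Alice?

Comparing a few candidate routes:
Carol→Eve→Liam→Dave→Grace→Alice: 10 + 14 + 5 + 9 + 5 = 43
Carol→Eve→Dave→Heidi→Grace→Alice: 10 + 4 + 15 + 19 + 5 = 53
Carol→Alice: 12
Carol→Eve→Grace→Alice: 10 + 17 + 5 = 32
Carol→Grace→Alice: 1 + 5 = 6
Carol→Eve→Dave→Grace→Alice: 10 + 4 + 9 + 5 = 28
Best route has total 6.

6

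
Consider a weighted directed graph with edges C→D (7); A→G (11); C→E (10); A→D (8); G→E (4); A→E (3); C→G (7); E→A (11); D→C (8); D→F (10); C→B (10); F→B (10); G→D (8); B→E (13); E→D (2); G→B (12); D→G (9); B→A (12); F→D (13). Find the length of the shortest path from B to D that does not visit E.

20

Routes from B to D avoiding E:
B → A → D: 12 + 8 = 20
B → A → G → D: 12 + 11 + 8 = 31
Shortest: 20.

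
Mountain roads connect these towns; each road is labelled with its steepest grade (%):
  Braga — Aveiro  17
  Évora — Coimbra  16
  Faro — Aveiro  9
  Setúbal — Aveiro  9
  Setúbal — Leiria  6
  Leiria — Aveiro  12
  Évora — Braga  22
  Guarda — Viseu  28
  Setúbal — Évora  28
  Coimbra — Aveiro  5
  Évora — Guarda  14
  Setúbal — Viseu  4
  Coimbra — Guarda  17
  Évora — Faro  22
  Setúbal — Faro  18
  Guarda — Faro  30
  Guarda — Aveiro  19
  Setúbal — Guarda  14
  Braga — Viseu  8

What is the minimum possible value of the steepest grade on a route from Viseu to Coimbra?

Checking several routes:
Viseu→Setúbal→Guarda→Coimbra: max(4, 14, 17) = 17
Viseu→Setúbal→Guarda→Évora→Coimbra: max(4, 14, 14, 16) = 16
Viseu→Braga→Aveiro→Leiria→Setúbal→Guarda→Évora→Coimbra: max(8, 17, 12, 6, 14, 14, 16) = 17
Viseu→Setúbal→Leiria→Aveiro→Coimbra: max(4, 6, 12, 5) = 12
Viseu→Setúbal→Aveiro→Coimbra: max(4, 9, 5) = 9
Best route has worst link 9%.

9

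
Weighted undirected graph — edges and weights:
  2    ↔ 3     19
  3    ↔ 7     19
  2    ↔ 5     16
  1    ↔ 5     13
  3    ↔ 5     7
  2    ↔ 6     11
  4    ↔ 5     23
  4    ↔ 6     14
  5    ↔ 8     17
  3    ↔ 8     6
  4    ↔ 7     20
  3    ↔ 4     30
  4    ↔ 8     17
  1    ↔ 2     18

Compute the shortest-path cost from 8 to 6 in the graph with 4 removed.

Checking several routes:
8 -> 3 -> 5 -> 2 -> 6: 6 + 7 + 16 + 11 = 40
8 -> 3 -> 2 -> 6: 6 + 19 + 11 = 36
8 -> 5 -> 2 -> 6: 17 + 16 + 11 = 44
Shortest: 36.

36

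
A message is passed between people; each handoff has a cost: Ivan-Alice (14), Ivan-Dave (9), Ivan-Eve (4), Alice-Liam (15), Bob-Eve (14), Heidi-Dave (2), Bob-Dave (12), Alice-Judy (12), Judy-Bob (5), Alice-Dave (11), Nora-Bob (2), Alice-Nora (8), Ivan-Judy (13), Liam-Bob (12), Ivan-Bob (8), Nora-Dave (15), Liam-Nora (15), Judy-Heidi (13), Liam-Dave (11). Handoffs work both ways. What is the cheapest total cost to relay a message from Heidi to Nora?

16

Some routes from Heidi to Nora:
Heidi→Judy→Bob→Nora: 13 + 5 + 2 = 20
Heidi→Dave→Bob→Nora: 2 + 12 + 2 = 16
Heidi→Dave→Nora: 2 + 15 = 17
The minimum is 16.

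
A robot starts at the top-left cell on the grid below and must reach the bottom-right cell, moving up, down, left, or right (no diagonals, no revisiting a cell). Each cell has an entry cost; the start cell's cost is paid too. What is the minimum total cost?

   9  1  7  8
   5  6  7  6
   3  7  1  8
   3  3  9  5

37

Take r0c0→r0c1→r1c1→r1c2→r2c2→r2c3→r3c3 for a total of 9 + 1 + 6 + 7 + 1 + 8 + 5 = 37.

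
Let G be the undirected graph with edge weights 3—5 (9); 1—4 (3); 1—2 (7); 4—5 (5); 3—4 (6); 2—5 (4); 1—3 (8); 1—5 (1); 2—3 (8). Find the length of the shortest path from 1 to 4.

3

Some routes from 1 to 4:
1-5-4: 1 + 5 = 6
1-3-4: 8 + 6 = 14
1-4: 3
The minimum is 3.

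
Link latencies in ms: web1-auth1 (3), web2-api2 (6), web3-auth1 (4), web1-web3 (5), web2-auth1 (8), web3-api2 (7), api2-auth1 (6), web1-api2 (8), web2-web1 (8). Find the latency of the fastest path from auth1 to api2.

6

Comparing a few candidate routes:
auth1-web3-api2: 4 + 7 = 11
auth1-web1-api2: 3 + 8 = 11
auth1-web1-web2-api2: 3 + 8 + 6 = 17
auth1-web1-web3-api2: 3 + 5 + 7 = 15
auth1-web2-api2: 8 + 6 = 14
auth1-api2: 6
Best route has total 6 ms.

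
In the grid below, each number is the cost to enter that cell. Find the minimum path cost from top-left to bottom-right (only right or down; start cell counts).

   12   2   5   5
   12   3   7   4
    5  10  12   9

37

Cheapest: (0,0) -> (0,1) -> (0,2) -> (0,3) -> (1,3) -> (2,3)
  12 + 2 + 5 + 5 + 4 + 9 = 37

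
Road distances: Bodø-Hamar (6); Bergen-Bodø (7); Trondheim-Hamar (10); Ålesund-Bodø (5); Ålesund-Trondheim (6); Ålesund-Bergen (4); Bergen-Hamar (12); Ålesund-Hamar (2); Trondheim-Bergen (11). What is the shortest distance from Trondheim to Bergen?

10

Checking several routes:
Trondheim→Hamar→Ålesund→Bergen: 10 + 2 + 4 = 16
Trondheim→Ålesund→Hamar→Bodø→Bergen: 6 + 2 + 6 + 7 = 21
Trondheim→Ålesund→Bergen: 6 + 4 = 10
Trondheim→Bergen: 11
Trondheim→Ålesund→Bodø→Bergen: 6 + 5 + 7 = 18
Trondheim→Ålesund→Hamar→Bergen: 6 + 2 + 12 = 20
Shortest: 10.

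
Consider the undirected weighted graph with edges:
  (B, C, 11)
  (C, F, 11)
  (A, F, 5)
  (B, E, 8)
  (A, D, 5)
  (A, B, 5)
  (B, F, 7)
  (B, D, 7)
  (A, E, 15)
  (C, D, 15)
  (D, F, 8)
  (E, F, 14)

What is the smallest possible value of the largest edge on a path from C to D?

11

Checking several routes:
C→F→A→D: max(11, 5, 5) = 11
C→F→A→B→D: max(11, 5, 5, 7) = 11
C→F→D: max(11, 8) = 11
C→F→B→D: max(11, 7, 7) = 11
C→F→B→A→D: max(11, 7, 5, 5) = 11
The minimum achievable maximum is 11.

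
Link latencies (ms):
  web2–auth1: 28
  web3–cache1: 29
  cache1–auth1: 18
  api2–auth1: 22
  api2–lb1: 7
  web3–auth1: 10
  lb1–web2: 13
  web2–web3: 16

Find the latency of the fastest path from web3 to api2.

32

Comparing a few candidate routes:
web3-auth1-api2: 10 + 22 = 32
web3-web2-lb1-api2: 16 + 13 + 7 = 36
web3-web2-auth1-api2: 16 + 28 + 22 = 66
web3-auth1-web2-lb1-api2: 10 + 28 + 13 + 7 = 58
web3-cache1-auth1-api2: 29 + 18 + 22 = 69
The minimum is 32 ms.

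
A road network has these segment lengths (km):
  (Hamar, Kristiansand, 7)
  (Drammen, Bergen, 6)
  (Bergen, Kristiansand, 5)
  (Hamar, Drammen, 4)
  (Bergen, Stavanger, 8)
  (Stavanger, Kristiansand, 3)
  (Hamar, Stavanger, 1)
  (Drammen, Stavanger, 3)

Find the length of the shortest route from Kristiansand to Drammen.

6

A few of the Kristiansand→Drammen routes:
Kristiansand→Hamar→Drammen: 7 + 4 = 11
Kristiansand→Hamar→Stavanger→Drammen: 7 + 1 + 3 = 11
Kristiansand→Bergen→Drammen: 5 + 6 = 11
Kristiansand→Stavanger→Drammen: 3 + 3 = 6
Kristiansand→Stavanger→Hamar→Drammen: 3 + 1 + 4 = 8
The minimum is 6 km.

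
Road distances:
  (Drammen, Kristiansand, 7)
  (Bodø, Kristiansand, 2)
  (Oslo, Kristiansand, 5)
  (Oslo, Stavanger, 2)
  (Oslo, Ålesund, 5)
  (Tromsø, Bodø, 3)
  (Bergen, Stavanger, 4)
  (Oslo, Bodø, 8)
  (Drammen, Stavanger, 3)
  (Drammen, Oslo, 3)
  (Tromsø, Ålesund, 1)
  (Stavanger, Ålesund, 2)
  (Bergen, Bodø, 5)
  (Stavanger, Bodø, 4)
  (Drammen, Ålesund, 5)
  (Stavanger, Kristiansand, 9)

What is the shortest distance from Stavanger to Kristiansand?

6

Comparing a few candidate routes:
Stavanger - Bodø - Kristiansand: 4 + 2 = 6
Stavanger - Ålesund - Tromsø - Bodø - Kristiansand: 2 + 1 + 3 + 2 = 8
Stavanger - Oslo - Kristiansand: 2 + 5 = 7
Best route has total 6.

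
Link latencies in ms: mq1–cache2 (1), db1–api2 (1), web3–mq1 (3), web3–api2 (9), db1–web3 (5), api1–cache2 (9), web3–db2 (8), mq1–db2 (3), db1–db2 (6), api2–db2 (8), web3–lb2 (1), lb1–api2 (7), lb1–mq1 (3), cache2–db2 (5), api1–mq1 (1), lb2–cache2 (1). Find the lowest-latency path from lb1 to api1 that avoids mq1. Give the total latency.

Some routes from lb1 to api1 avoiding mq1:
lb1 → api2 → db1 → web3 → lb2 → cache2 → api1: 7 + 1 + 5 + 1 + 1 + 9 = 24
lb1 → api2 → db1 → db2 → cache2 → api1: 7 + 1 + 6 + 5 + 9 = 28
lb1 → api2 → db2 → cache2 → api1: 7 + 8 + 5 + 9 = 29
lb1 → api2 → web3 → lb2 → cache2 → api1: 7 + 9 + 1 + 1 + 9 = 27
Shortest: 24 ms.

24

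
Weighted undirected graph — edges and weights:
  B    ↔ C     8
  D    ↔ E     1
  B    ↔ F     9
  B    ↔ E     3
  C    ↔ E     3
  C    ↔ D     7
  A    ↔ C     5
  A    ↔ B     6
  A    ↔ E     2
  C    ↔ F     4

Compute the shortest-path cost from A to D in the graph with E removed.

12

Paths from A to D avoiding E:
A -> B -> F -> C -> D: 6 + 9 + 4 + 7 = 26
A -> C -> D: 5 + 7 = 12
A -> B -> C -> D: 6 + 8 + 7 = 21
Shortest: 12.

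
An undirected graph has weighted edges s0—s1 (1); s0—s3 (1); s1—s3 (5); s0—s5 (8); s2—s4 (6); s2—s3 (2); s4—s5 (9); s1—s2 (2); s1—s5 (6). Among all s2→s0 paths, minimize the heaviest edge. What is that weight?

2

A few of the s2→s0 routes:
s2 -> s3 -> s1 -> s0: max(2, 5, 1) = 5
s2 -> s3 -> s0: max(2, 1) = 2
s2 -> s1 -> s0: max(2, 1) = 2
Smallest bottleneck: 2.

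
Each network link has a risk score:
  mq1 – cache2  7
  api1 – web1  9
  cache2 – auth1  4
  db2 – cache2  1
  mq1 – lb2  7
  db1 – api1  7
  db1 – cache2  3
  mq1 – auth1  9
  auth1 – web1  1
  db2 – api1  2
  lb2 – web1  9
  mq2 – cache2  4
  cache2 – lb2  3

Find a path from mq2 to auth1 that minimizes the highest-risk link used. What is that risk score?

A few of the mq2→auth1 routes:
mq2 - cache2 - lb2 - mq1 - auth1: max(4, 3, 7, 9) = 9
mq2 - cache2 - lb2 - web1 - auth1: max(4, 3, 9, 1) = 9
mq2 - cache2 - db1 - api1 - web1 - lb2 - mq1 - auth1: max(4, 3, 7, 9, 9, 7, 9) = 9
mq2 - cache2 - db1 - api1 - web1 - auth1: max(4, 3, 7, 9, 1) = 9
mq2 - cache2 - auth1: max(4, 4) = 4
The minimum achievable maximum is 4.

4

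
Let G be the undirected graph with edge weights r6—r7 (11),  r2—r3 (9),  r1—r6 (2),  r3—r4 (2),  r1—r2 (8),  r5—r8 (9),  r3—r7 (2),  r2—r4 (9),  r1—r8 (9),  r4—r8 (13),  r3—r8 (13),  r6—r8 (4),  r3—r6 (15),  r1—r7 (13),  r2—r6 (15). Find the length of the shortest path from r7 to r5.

A few of the r7→r5 routes:
r7-r3-r6-r8-r5: 2 + 15 + 4 + 9 = 30
r7-r3-r4-r8-r5: 2 + 2 + 13 + 9 = 26
r7-r1-r6-r8-r5: 13 + 2 + 4 + 9 = 28
r7-r3-r8-r5: 2 + 13 + 9 = 24
r7-r6-r8-r5: 11 + 4 + 9 = 24
Best route has total 24.

24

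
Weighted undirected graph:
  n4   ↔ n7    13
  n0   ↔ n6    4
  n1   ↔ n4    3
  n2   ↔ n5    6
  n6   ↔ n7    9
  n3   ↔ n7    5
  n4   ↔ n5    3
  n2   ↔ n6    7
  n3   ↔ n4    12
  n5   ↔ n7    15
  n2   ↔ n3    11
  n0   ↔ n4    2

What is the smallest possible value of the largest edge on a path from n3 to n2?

A few of the n3→n2 routes:
n3 - n7 - n6 - n2: max(5, 9, 7) = 9
n3 - n2: max(11) = 11
n3 - n7 - n6 - n0 - n4 - n5 - n2: max(5, 9, 4, 2, 3, 6) = 9
n3 - n4 - n0 - n6 - n2: max(12, 2, 4, 7) = 12
n3 - n4 - n5 - n2: max(12, 3, 6) = 12
Smallest bottleneck: 9.

9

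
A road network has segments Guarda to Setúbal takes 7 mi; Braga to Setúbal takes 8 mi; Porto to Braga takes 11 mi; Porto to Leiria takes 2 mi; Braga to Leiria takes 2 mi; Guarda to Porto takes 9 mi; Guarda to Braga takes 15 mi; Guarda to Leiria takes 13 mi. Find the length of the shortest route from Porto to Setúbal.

12

Some routes from Porto to Setúbal:
Porto-Leiria-Guarda-Setúbal: 2 + 13 + 7 = 22
Porto-Leiria-Braga-Guarda-Setúbal: 2 + 2 + 15 + 7 = 26
Porto-Braga-Setúbal: 11 + 8 = 19
Porto-Guarda-Setúbal: 9 + 7 = 16
Porto-Leiria-Braga-Setúbal: 2 + 2 + 8 = 12
The minimum is 12 mi.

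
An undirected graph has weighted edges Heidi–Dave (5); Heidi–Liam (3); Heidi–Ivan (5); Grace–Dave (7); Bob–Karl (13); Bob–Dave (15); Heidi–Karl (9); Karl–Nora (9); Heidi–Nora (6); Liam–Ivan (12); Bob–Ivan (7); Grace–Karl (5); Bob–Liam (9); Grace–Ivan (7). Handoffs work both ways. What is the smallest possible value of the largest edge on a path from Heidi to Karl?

A few of the Heidi→Karl routes:
Heidi-Ivan-Grace-Karl: max(5, 7, 5) = 7
Heidi-Karl: max(9) = 9
Heidi-Nora-Karl: max(6, 9) = 9
Heidi-Liam-Bob-Ivan-Grace-Karl: max(3, 9, 7, 7, 5) = 9
Heidi-Dave-Grace-Karl: max(5, 7, 5) = 7
The minimum achievable maximum is 7.

7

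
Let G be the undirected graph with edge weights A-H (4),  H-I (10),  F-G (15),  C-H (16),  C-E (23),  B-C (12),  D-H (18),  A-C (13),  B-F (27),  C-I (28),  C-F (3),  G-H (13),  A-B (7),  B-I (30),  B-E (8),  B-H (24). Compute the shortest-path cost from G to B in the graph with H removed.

30

Comparing a few candidate routes:
G → F → C → A → B: 15 + 3 + 13 + 7 = 38
G → F → B: 15 + 27 = 42
G → F → C → E → B: 15 + 3 + 23 + 8 = 49
G → F → C → B: 15 + 3 + 12 = 30
Shortest: 30.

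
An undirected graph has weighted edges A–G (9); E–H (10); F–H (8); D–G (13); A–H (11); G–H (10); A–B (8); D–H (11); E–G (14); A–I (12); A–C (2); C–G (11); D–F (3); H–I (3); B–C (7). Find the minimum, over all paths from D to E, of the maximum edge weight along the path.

10

Some routes from D to E:
D → G → C → B → A → H → E: max(13, 11, 7, 8, 11, 10) = 13
D → G → C → B → A → I → H → E: max(13, 11, 7, 8, 12, 3, 10) = 13
D → G → C → A → H → E: max(13, 11, 2, 11, 10) = 13
D → H → E: max(11, 10) = 11
D → F → H → E: max(3, 8, 10) = 10
D → G → C → A → I → H → E: max(13, 11, 2, 12, 3, 10) = 13
The minimum achievable maximum is 10.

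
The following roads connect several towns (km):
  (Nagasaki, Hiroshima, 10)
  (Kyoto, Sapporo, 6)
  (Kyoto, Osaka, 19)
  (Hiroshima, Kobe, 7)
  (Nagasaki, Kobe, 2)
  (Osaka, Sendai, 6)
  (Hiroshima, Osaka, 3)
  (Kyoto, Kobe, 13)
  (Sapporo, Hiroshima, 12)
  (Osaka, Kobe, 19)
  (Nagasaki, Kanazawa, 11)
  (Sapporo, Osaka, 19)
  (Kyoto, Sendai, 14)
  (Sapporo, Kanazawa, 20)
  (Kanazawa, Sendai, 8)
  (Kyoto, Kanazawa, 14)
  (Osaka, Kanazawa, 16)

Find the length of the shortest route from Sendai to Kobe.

Some routes from Sendai to Kobe:
Sendai-Kyoto-Kobe: 14 + 13 = 27
Sendai-Osaka-Hiroshima-Nagasaki-Kobe: 6 + 3 + 10 + 2 = 21
Sendai-Osaka-Hiroshima-Kobe: 6 + 3 + 7 = 16
Sendai-Kanazawa-Nagasaki-Kobe: 8 + 11 + 2 = 21
Sendai-Osaka-Kobe: 6 + 19 = 25
The minimum is 16 km.

16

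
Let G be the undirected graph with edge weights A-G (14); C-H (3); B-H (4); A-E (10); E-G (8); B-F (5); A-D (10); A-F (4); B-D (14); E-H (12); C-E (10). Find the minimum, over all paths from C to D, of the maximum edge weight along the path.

10

A few of the C→D routes:
C→E→A→D: max(10, 10, 10) = 10
C→H→B→F→A→D: max(3, 4, 5, 4, 10) = 10
C→H→E→A→D: max(3, 12, 10, 10) = 12
Best route has worst link 10.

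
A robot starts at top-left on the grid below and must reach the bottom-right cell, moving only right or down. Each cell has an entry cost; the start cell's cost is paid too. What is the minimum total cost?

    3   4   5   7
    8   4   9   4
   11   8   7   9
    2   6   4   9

38

One optimal route is [0,0] [0,1] [1,1] [2,1] [3,1] [3,2] [3,3].
Its cost is 3 + 4 + 4 + 8 + 6 + 4 + 9 = 38.
(Top row then right column would cost 41.)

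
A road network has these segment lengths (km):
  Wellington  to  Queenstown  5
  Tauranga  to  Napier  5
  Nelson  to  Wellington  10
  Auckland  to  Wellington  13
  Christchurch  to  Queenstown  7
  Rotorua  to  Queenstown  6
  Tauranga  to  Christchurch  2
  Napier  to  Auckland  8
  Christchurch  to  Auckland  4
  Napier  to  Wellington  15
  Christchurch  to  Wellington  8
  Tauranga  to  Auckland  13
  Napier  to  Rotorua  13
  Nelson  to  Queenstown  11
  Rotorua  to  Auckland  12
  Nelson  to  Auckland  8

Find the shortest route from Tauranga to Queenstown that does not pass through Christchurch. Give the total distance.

24

Some routes from Tauranga to Queenstown avoiding Christchurch:
Tauranga → Auckland → Wellington → Queenstown: 13 + 13 + 5 = 31
Tauranga → Napier → Auckland → Wellington → Queenstown: 5 + 8 + 13 + 5 = 31
Tauranga → Auckland → Rotorua → Queenstown: 13 + 12 + 6 = 31
Tauranga → Napier → Auckland → Rotorua → Queenstown: 5 + 8 + 12 + 6 = 31
Tauranga → Napier → Wellington → Queenstown: 5 + 15 + 5 = 25
Tauranga → Napier → Rotorua → Queenstown: 5 + 13 + 6 = 24
Best route has total 24 km.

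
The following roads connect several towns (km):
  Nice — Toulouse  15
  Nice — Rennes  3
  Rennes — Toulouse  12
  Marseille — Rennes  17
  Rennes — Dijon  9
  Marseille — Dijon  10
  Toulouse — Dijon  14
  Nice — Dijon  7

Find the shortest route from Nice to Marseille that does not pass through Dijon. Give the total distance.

Routes from Nice to Marseille avoiding Dijon:
Nice → Toulouse → Rennes → Marseille: 15 + 12 + 17 = 44
Nice → Rennes → Marseille: 3 + 17 = 20
The minimum is 20 km.

20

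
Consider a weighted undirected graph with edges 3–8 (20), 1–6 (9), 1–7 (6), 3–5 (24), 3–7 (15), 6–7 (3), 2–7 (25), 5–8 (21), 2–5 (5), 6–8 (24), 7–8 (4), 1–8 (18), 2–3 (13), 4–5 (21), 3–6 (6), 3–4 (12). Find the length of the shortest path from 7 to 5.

Some routes from 7 to 5:
7 -> 2 -> 5: 25 + 5 = 30
7 -> 3 -> 2 -> 5: 15 + 13 + 5 = 33
7 -> 8 -> 5: 4 + 21 = 25
7 -> 6 -> 3 -> 2 -> 5: 3 + 6 + 13 + 5 = 27
7 -> 6 -> 3 -> 5: 3 + 6 + 24 = 33
Best route has total 25.

25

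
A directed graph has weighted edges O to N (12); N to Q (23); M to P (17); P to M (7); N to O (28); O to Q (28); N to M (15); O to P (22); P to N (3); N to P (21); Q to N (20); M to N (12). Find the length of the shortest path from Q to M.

Routes from Q to M:
Q-N-M: 20 + 15 = 35
Q-N-P-M: 20 + 21 + 7 = 48
Q-N-O-P-M: 20 + 28 + 22 + 7 = 77
The minimum is 35.

35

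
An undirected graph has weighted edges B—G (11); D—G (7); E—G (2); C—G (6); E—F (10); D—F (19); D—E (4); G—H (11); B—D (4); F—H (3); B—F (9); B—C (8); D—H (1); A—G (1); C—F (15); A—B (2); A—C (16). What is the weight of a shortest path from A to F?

10

Checking several routes:
A - B - D - H - F: 2 + 4 + 1 + 3 = 10
A - G - E - D - H - F: 1 + 2 + 4 + 1 + 3 = 11
A - G - D - H - F: 1 + 7 + 1 + 3 = 12
A - G - E - F: 1 + 2 + 10 = 13
A - B - F: 2 + 9 = 11
Shortest: 10.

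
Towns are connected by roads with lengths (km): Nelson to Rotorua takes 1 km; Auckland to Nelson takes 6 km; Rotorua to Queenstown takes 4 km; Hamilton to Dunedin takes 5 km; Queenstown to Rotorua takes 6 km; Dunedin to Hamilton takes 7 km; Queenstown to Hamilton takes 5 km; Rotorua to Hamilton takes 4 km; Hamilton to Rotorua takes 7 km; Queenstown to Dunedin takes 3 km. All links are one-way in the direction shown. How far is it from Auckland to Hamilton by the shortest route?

11

Candidate routes:
Auckland→Nelson→Rotorua→Queenstown→Dunedin→Hamilton: 6 + 1 + 4 + 3 + 7 = 21
Auckland→Nelson→Rotorua→Hamilton: 6 + 1 + 4 = 11
Auckland→Nelson→Rotorua→Queenstown→Hamilton: 6 + 1 + 4 + 5 = 16
Shortest: 11 km.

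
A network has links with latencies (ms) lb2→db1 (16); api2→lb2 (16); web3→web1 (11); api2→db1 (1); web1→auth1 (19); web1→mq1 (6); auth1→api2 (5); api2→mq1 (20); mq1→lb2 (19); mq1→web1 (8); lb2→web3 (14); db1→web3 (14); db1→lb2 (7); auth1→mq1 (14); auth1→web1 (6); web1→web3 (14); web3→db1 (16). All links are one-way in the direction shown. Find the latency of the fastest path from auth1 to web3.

20

Comparing a few candidate routes:
auth1 → api2 → lb2 → web3: 5 + 16 + 14 = 35
auth1 → web1 → web3: 6 + 14 = 20
auth1 → api2 → db1 → web3: 5 + 1 + 14 = 20
auth1 → api2 → db1 → lb2 → web3: 5 + 1 + 7 + 14 = 27
Shortest: 20 ms.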